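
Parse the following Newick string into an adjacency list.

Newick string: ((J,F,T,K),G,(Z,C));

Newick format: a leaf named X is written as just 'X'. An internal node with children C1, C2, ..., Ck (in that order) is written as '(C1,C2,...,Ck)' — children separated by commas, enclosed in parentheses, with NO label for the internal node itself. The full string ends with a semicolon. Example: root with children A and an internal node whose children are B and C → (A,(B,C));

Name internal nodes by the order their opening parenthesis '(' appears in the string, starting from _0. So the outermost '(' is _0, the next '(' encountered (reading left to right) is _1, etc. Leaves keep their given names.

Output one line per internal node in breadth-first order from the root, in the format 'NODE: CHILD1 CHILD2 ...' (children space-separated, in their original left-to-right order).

Input: ((J,F,T,K),G,(Z,C));
Scanning left-to-right, naming '(' by encounter order:
  pos 0: '(' -> open internal node _0 (depth 1)
  pos 1: '(' -> open internal node _1 (depth 2)
  pos 9: ')' -> close internal node _1 (now at depth 1)
  pos 13: '(' -> open internal node _2 (depth 2)
  pos 17: ')' -> close internal node _2 (now at depth 1)
  pos 18: ')' -> close internal node _0 (now at depth 0)
Total internal nodes: 3
BFS adjacency from root:
  _0: _1 G _2
  _1: J F T K
  _2: Z C

Answer: _0: _1 G _2
_1: J F T K
_2: Z C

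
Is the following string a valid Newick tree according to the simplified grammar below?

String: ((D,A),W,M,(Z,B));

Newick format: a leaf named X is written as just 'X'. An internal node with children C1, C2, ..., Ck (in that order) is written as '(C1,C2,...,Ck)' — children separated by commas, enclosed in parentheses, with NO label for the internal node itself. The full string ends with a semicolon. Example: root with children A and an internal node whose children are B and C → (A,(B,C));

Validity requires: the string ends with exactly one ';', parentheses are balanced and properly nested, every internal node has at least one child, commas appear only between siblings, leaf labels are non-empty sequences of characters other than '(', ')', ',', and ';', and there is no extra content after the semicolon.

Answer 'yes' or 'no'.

Input: ((D,A),W,M,(Z,B));
Paren balance: 3 '(' vs 3 ')' OK
Ends with single ';': True
Full parse: OK
Valid: True

Answer: yes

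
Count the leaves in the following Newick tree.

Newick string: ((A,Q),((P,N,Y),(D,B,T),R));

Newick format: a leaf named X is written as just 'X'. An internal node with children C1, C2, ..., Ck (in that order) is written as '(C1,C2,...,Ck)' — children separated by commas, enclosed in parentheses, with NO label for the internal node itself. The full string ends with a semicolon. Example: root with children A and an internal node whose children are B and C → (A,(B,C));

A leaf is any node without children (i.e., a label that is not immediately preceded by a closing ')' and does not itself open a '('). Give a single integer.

Answer: 9

Derivation:
Newick: ((A,Q),((P,N,Y),(D,B,T),R));
Scan left-to-right; a leaf is any maximal label run not followed by '(':
  pos 2: leaf 'A' → count = 1
  pos 4: leaf 'Q' → count = 2
  pos 9: leaf 'P' → count = 3
  pos 11: leaf 'N' → count = 4
  pos 13: leaf 'Y' → count = 5
  pos 17: leaf 'D' → count = 6
  pos 19: leaf 'B' → count = 7
  pos 21: leaf 'T' → count = 8
  pos 24: leaf 'R' → count = 9
Total leaves: 9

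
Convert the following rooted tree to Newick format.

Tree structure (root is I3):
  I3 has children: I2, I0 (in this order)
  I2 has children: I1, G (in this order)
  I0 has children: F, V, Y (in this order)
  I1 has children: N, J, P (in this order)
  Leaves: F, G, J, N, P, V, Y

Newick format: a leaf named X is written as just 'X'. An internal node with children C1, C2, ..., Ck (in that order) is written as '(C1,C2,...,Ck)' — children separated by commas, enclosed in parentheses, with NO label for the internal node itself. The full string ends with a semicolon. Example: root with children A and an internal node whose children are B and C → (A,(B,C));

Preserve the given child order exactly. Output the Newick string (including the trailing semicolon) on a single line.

Answer: (((N,J,P),G),(F,V,Y));

Derivation:
internal I3 with children ['I2', 'I0']
  internal I2 with children ['I1', 'G']
    internal I1 with children ['N', 'J', 'P']
      leaf 'N' → 'N'
      leaf 'J' → 'J'
      leaf 'P' → 'P'
    → '(N,J,P)'
    leaf 'G' → 'G'
  → '((N,J,P),G)'
  internal I0 with children ['F', 'V', 'Y']
    leaf 'F' → 'F'
    leaf 'V' → 'V'
    leaf 'Y' → 'Y'
  → '(F,V,Y)'
→ '(((N,J,P),G),(F,V,Y))'
Final: (((N,J,P),G),(F,V,Y));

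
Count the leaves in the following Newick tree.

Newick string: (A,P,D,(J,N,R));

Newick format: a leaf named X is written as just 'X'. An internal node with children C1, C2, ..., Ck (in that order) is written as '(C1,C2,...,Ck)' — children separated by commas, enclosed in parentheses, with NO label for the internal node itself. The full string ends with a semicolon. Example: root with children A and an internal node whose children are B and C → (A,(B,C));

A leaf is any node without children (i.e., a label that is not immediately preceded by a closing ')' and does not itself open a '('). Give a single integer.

Answer: 6

Derivation:
Newick: (A,P,D,(J,N,R));
Scan left-to-right; a leaf is any maximal label run not followed by '(':
  pos 1: leaf 'A' → count = 1
  pos 3: leaf 'P' → count = 2
  pos 5: leaf 'D' → count = 3
  pos 8: leaf 'J' → count = 4
  pos 10: leaf 'N' → count = 5
  pos 12: leaf 'R' → count = 6
Total leaves: 6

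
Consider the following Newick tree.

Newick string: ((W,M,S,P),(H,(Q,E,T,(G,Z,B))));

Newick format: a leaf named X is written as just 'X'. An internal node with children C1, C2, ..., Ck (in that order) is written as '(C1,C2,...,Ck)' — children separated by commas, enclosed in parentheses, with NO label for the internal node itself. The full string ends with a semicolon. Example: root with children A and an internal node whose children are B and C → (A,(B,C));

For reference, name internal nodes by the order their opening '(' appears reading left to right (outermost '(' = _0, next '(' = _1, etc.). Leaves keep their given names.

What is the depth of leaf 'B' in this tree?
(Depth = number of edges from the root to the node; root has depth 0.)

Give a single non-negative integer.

Newick: ((W,M,S,P),(H,(Q,E,T,(G,Z,B))));
Naming internals by '(' encounter order: outermost '(' = _0, next = _1, ...
Query node: B
Path from root: _0 -> _2 -> _3 -> _4 -> B
Depth of B: 4 (number of edges from root)

Answer: 4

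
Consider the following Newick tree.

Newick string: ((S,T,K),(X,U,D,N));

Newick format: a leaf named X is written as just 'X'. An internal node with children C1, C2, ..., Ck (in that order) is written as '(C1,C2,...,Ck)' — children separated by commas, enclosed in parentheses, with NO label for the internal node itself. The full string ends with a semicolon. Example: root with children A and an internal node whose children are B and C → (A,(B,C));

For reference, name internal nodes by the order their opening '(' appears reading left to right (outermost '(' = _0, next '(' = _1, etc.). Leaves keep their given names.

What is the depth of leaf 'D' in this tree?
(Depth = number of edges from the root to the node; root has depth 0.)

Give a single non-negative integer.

Newick: ((S,T,K),(X,U,D,N));
Naming internals by '(' encounter order: outermost '(' = _0, next = _1, ...
Query node: D
Path from root: _0 -> _2 -> D
Depth of D: 2 (number of edges from root)

Answer: 2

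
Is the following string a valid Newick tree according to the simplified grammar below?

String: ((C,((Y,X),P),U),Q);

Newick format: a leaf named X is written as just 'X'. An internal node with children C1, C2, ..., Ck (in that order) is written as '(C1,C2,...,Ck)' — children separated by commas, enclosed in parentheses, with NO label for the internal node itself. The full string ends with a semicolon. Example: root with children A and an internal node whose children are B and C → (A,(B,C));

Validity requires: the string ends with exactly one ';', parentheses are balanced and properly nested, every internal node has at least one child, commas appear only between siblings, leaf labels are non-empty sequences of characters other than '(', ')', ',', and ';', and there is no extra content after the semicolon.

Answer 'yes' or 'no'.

Answer: yes

Derivation:
Input: ((C,((Y,X),P),U),Q);
Paren balance: 4 '(' vs 4 ')' OK
Ends with single ';': True
Full parse: OK
Valid: True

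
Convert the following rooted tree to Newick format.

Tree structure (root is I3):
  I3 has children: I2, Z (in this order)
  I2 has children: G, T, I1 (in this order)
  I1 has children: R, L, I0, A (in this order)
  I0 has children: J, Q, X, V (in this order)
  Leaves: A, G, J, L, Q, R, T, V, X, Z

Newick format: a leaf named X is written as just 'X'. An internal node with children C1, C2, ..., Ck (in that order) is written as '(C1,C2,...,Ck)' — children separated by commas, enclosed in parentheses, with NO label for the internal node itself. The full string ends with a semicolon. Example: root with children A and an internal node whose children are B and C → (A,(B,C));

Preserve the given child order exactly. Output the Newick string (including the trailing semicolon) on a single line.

internal I3 with children ['I2', 'Z']
  internal I2 with children ['G', 'T', 'I1']
    leaf 'G' → 'G'
    leaf 'T' → 'T'
    internal I1 with children ['R', 'L', 'I0', 'A']
      leaf 'R' → 'R'
      leaf 'L' → 'L'
      internal I0 with children ['J', 'Q', 'X', 'V']
        leaf 'J' → 'J'
        leaf 'Q' → 'Q'
        leaf 'X' → 'X'
        leaf 'V' → 'V'
      → '(J,Q,X,V)'
      leaf 'A' → 'A'
    → '(R,L,(J,Q,X,V),A)'
  → '(G,T,(R,L,(J,Q,X,V),A))'
  leaf 'Z' → 'Z'
→ '((G,T,(R,L,(J,Q,X,V),A)),Z)'
Final: ((G,T,(R,L,(J,Q,X,V),A)),Z);

Answer: ((G,T,(R,L,(J,Q,X,V),A)),Z);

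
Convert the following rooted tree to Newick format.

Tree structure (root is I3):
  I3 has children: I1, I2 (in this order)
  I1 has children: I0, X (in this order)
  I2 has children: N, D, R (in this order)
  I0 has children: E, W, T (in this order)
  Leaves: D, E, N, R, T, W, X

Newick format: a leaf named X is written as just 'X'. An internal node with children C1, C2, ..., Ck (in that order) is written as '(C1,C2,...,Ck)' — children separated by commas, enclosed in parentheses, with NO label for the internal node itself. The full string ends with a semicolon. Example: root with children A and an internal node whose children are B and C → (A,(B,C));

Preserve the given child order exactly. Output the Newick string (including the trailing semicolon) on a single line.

Answer: (((E,W,T),X),(N,D,R));

Derivation:
internal I3 with children ['I1', 'I2']
  internal I1 with children ['I0', 'X']
    internal I0 with children ['E', 'W', 'T']
      leaf 'E' → 'E'
      leaf 'W' → 'W'
      leaf 'T' → 'T'
    → '(E,W,T)'
    leaf 'X' → 'X'
  → '((E,W,T),X)'
  internal I2 with children ['N', 'D', 'R']
    leaf 'N' → 'N'
    leaf 'D' → 'D'
    leaf 'R' → 'R'
  → '(N,D,R)'
→ '(((E,W,T),X),(N,D,R))'
Final: (((E,W,T),X),(N,D,R));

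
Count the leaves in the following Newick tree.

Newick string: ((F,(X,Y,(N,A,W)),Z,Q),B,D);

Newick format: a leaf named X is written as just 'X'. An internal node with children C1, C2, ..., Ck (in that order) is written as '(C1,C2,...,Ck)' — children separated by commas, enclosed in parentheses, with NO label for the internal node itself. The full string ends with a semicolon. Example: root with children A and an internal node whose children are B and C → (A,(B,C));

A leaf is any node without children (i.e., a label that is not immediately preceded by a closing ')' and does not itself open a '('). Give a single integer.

Answer: 10

Derivation:
Newick: ((F,(X,Y,(N,A,W)),Z,Q),B,D);
Scan left-to-right; a leaf is any maximal label run not followed by '(':
  pos 2: leaf 'F' → count = 1
  pos 5: leaf 'X' → count = 2
  pos 7: leaf 'Y' → count = 3
  pos 10: leaf 'N' → count = 4
  pos 12: leaf 'A' → count = 5
  pos 14: leaf 'W' → count = 6
  pos 18: leaf 'Z' → count = 7
  pos 20: leaf 'Q' → count = 8
  pos 23: leaf 'B' → count = 9
  pos 25: leaf 'D' → count = 10
Total leaves: 10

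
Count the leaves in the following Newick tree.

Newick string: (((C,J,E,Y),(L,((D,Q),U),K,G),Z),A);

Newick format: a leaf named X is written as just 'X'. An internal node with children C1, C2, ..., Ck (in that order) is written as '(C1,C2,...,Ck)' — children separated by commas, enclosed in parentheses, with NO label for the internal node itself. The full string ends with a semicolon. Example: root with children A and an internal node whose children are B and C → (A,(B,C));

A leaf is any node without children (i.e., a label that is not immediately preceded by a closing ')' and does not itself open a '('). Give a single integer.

Newick: (((C,J,E,Y),(L,((D,Q),U),K,G),Z),A);
Scan left-to-right; a leaf is any maximal label run not followed by '(':
  pos 3: leaf 'C' → count = 1
  pos 5: leaf 'J' → count = 2
  pos 7: leaf 'E' → count = 3
  pos 9: leaf 'Y' → count = 4
  pos 13: leaf 'L' → count = 5
  pos 17: leaf 'D' → count = 6
  pos 19: leaf 'Q' → count = 7
  pos 22: leaf 'U' → count = 8
  pos 25: leaf 'K' → count = 9
  pos 27: leaf 'G' → count = 10
  pos 30: leaf 'Z' → count = 11
  pos 33: leaf 'A' → count = 12
Total leaves: 12

Answer: 12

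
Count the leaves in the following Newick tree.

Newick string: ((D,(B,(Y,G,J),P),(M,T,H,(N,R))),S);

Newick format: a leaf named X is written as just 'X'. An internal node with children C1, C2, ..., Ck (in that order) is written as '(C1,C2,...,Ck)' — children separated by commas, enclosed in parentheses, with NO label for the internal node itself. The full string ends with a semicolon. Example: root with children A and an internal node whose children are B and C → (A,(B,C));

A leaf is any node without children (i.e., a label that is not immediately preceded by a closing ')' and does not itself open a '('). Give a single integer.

Answer: 12

Derivation:
Newick: ((D,(B,(Y,G,J),P),(M,T,H,(N,R))),S);
Scan left-to-right; a leaf is any maximal label run not followed by '(':
  pos 2: leaf 'D' → count = 1
  pos 5: leaf 'B' → count = 2
  pos 8: leaf 'Y' → count = 3
  pos 10: leaf 'G' → count = 4
  pos 12: leaf 'J' → count = 5
  pos 15: leaf 'P' → count = 6
  pos 19: leaf 'M' → count = 7
  pos 21: leaf 'T' → count = 8
  pos 23: leaf 'H' → count = 9
  pos 26: leaf 'N' → count = 10
  pos 28: leaf 'R' → count = 11
  pos 33: leaf 'S' → count = 12
Total leaves: 12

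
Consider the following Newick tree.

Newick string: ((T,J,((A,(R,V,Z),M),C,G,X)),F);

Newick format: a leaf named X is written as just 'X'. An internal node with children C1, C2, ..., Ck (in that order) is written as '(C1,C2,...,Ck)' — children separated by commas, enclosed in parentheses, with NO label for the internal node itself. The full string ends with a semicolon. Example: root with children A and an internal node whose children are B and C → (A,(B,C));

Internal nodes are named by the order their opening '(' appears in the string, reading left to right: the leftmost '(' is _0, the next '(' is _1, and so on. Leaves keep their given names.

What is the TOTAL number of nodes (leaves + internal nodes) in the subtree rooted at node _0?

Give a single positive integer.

Answer: 16

Derivation:
Newick: ((T,J,((A,(R,V,Z),M),C,G,X)),F);
Locate _0: it is the '(' at position 0 (the 1st '(' reading left to right).
Query: subtree rooted at _0
_0: subtree_size = 1 + 15
  _1: subtree_size = 1 + 13
    T: subtree_size = 1 + 0
    J: subtree_size = 1 + 0
    _2: subtree_size = 1 + 10
      _3: subtree_size = 1 + 6
        A: subtree_size = 1 + 0
        _4: subtree_size = 1 + 3
          R: subtree_size = 1 + 0
          V: subtree_size = 1 + 0
          Z: subtree_size = 1 + 0
        M: subtree_size = 1 + 0
      C: subtree_size = 1 + 0
      G: subtree_size = 1 + 0
      X: subtree_size = 1 + 0
  F: subtree_size = 1 + 0
Total subtree size of _0: 16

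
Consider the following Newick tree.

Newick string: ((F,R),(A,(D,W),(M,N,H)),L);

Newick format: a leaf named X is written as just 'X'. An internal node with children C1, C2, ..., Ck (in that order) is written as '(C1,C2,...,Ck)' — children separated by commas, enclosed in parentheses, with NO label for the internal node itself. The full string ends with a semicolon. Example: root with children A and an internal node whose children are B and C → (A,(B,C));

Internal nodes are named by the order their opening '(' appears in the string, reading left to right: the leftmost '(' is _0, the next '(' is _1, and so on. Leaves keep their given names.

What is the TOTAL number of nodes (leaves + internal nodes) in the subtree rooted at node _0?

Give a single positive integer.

Answer: 14

Derivation:
Newick: ((F,R),(A,(D,W),(M,N,H)),L);
Locate _0: it is the '(' at position 0 (the 1st '(' reading left to right).
Query: subtree rooted at _0
_0: subtree_size = 1 + 13
  _1: subtree_size = 1 + 2
    F: subtree_size = 1 + 0
    R: subtree_size = 1 + 0
  _2: subtree_size = 1 + 8
    A: subtree_size = 1 + 0
    _3: subtree_size = 1 + 2
      D: subtree_size = 1 + 0
      W: subtree_size = 1 + 0
    _4: subtree_size = 1 + 3
      M: subtree_size = 1 + 0
      N: subtree_size = 1 + 0
      H: subtree_size = 1 + 0
  L: subtree_size = 1 + 0
Total subtree size of _0: 14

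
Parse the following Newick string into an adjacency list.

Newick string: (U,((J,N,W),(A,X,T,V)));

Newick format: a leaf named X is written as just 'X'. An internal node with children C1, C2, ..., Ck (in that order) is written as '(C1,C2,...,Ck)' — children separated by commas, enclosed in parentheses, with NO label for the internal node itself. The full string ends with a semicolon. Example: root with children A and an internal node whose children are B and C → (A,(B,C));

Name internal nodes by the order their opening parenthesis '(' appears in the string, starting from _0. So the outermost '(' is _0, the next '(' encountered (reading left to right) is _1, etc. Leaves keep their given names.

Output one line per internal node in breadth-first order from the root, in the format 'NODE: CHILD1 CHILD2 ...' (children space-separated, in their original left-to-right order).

Input: (U,((J,N,W),(A,X,T,V)));
Scanning left-to-right, naming '(' by encounter order:
  pos 0: '(' -> open internal node _0 (depth 1)
  pos 3: '(' -> open internal node _1 (depth 2)
  pos 4: '(' -> open internal node _2 (depth 3)
  pos 10: ')' -> close internal node _2 (now at depth 2)
  pos 12: '(' -> open internal node _3 (depth 3)
  pos 20: ')' -> close internal node _3 (now at depth 2)
  pos 21: ')' -> close internal node _1 (now at depth 1)
  pos 22: ')' -> close internal node _0 (now at depth 0)
Total internal nodes: 4
BFS adjacency from root:
  _0: U _1
  _1: _2 _3
  _2: J N W
  _3: A X T V

Answer: _0: U _1
_1: _2 _3
_2: J N W
_3: A X T V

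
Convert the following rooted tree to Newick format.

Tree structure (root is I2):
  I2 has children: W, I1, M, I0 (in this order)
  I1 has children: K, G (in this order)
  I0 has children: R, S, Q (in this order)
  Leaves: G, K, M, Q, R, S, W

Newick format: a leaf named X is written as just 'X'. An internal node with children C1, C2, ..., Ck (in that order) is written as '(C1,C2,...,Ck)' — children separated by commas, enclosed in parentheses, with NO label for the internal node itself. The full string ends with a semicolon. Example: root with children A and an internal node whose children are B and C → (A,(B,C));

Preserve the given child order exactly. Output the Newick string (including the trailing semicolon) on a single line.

internal I2 with children ['W', 'I1', 'M', 'I0']
  leaf 'W' → 'W'
  internal I1 with children ['K', 'G']
    leaf 'K' → 'K'
    leaf 'G' → 'G'
  → '(K,G)'
  leaf 'M' → 'M'
  internal I0 with children ['R', 'S', 'Q']
    leaf 'R' → 'R'
    leaf 'S' → 'S'
    leaf 'Q' → 'Q'
  → '(R,S,Q)'
→ '(W,(K,G),M,(R,S,Q))'
Final: (W,(K,G),M,(R,S,Q));

Answer: (W,(K,G),M,(R,S,Q));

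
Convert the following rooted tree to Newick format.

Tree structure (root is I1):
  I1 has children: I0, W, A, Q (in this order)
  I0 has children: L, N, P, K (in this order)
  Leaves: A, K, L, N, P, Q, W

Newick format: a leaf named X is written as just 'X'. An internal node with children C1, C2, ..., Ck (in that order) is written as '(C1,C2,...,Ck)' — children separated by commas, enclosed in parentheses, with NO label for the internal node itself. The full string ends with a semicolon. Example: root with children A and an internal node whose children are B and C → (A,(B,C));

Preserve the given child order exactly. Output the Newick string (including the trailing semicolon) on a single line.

Answer: ((L,N,P,K),W,A,Q);

Derivation:
internal I1 with children ['I0', 'W', 'A', 'Q']
  internal I0 with children ['L', 'N', 'P', 'K']
    leaf 'L' → 'L'
    leaf 'N' → 'N'
    leaf 'P' → 'P'
    leaf 'K' → 'K'
  → '(L,N,P,K)'
  leaf 'W' → 'W'
  leaf 'A' → 'A'
  leaf 'Q' → 'Q'
→ '((L,N,P,K),W,A,Q)'
Final: ((L,N,P,K),W,A,Q);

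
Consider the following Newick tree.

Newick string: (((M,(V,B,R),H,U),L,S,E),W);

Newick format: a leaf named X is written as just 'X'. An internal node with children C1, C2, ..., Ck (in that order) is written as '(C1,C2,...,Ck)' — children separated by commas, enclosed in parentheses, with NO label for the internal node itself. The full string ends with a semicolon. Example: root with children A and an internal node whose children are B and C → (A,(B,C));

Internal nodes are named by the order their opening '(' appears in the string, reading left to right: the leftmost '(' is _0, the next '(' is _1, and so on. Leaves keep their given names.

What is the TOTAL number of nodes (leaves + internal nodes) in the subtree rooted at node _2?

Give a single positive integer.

Answer: 8

Derivation:
Newick: (((M,(V,B,R),H,U),L,S,E),W);
Locate _2: it is the '(' at position 2 (the 3rd '(' reading left to right).
Query: subtree rooted at _2
_2: subtree_size = 1 + 7
  M: subtree_size = 1 + 0
  _3: subtree_size = 1 + 3
    V: subtree_size = 1 + 0
    B: subtree_size = 1 + 0
    R: subtree_size = 1 + 0
  H: subtree_size = 1 + 0
  U: subtree_size = 1 + 0
Total subtree size of _2: 8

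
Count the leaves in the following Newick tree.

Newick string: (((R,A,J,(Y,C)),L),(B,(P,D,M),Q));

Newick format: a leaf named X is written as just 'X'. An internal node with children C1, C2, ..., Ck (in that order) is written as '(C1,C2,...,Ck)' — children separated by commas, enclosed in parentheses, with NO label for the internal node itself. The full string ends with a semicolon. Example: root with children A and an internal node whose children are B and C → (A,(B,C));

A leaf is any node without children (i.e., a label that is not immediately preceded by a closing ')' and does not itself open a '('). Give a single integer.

Newick: (((R,A,J,(Y,C)),L),(B,(P,D,M),Q));
Scan left-to-right; a leaf is any maximal label run not followed by '(':
  pos 3: leaf 'R' → count = 1
  pos 5: leaf 'A' → count = 2
  pos 7: leaf 'J' → count = 3
  pos 10: leaf 'Y' → count = 4
  pos 12: leaf 'C' → count = 5
  pos 16: leaf 'L' → count = 6
  pos 20: leaf 'B' → count = 7
  pos 23: leaf 'P' → count = 8
  pos 25: leaf 'D' → count = 9
  pos 27: leaf 'M' → count = 10
  pos 30: leaf 'Q' → count = 11
Total leaves: 11

Answer: 11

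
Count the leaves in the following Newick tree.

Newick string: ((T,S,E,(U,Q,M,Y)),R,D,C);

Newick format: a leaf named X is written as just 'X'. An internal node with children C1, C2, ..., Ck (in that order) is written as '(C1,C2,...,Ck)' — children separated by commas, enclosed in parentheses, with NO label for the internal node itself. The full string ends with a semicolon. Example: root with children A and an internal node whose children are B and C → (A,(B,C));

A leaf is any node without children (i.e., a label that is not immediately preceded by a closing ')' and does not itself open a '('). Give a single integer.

Answer: 10

Derivation:
Newick: ((T,S,E,(U,Q,M,Y)),R,D,C);
Scan left-to-right; a leaf is any maximal label run not followed by '(':
  pos 2: leaf 'T' → count = 1
  pos 4: leaf 'S' → count = 2
  pos 6: leaf 'E' → count = 3
  pos 9: leaf 'U' → count = 4
  pos 11: leaf 'Q' → count = 5
  pos 13: leaf 'M' → count = 6
  pos 15: leaf 'Y' → count = 7
  pos 19: leaf 'R' → count = 8
  pos 21: leaf 'D' → count = 9
  pos 23: leaf 'C' → count = 10
Total leaves: 10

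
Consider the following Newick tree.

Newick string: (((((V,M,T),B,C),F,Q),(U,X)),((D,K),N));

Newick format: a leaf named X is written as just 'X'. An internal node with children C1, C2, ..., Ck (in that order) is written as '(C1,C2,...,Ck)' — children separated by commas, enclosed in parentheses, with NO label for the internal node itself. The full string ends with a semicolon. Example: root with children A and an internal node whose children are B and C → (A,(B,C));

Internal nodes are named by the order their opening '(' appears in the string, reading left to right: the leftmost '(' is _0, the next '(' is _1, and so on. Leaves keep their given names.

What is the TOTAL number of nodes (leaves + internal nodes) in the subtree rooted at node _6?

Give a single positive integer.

Newick: (((((V,M,T),B,C),F,Q),(U,X)),((D,K),N));
Locate _6: it is the '(' at position 29 (the 7th '(' reading left to right).
Query: subtree rooted at _6
_6: subtree_size = 1 + 4
  _7: subtree_size = 1 + 2
    D: subtree_size = 1 + 0
    K: subtree_size = 1 + 0
  N: subtree_size = 1 + 0
Total subtree size of _6: 5

Answer: 5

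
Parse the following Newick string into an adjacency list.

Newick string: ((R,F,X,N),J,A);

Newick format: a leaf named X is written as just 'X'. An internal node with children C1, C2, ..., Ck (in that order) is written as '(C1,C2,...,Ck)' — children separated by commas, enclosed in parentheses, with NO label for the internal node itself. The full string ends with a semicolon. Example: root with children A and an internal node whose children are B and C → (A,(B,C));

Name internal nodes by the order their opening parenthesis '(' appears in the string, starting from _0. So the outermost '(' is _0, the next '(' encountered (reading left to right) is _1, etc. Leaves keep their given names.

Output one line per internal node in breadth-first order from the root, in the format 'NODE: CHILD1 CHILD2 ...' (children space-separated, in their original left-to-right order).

Input: ((R,F,X,N),J,A);
Scanning left-to-right, naming '(' by encounter order:
  pos 0: '(' -> open internal node _0 (depth 1)
  pos 1: '(' -> open internal node _1 (depth 2)
  pos 9: ')' -> close internal node _1 (now at depth 1)
  pos 14: ')' -> close internal node _0 (now at depth 0)
Total internal nodes: 2
BFS adjacency from root:
  _0: _1 J A
  _1: R F X N

Answer: _0: _1 J A
_1: R F X N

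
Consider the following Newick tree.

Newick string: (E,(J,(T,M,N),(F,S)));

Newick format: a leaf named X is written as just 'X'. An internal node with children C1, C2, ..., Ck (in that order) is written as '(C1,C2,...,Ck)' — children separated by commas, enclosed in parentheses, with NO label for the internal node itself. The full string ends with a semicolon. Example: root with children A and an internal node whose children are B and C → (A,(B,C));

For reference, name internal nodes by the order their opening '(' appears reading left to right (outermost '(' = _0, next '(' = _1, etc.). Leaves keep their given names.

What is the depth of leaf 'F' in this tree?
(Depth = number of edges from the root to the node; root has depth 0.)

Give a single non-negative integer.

Answer: 3

Derivation:
Newick: (E,(J,(T,M,N),(F,S)));
Naming internals by '(' encounter order: outermost '(' = _0, next = _1, ...
Query node: F
Path from root: _0 -> _1 -> _3 -> F
Depth of F: 3 (number of edges from root)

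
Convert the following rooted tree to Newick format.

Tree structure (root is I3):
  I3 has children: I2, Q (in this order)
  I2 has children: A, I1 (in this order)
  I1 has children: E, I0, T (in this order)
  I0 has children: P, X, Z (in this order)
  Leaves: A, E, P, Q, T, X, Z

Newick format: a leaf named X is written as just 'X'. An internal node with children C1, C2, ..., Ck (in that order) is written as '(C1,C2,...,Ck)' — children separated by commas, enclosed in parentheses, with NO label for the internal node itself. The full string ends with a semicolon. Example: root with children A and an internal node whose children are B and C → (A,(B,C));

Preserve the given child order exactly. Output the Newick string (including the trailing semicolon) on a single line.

Answer: ((A,(E,(P,X,Z),T)),Q);

Derivation:
internal I3 with children ['I2', 'Q']
  internal I2 with children ['A', 'I1']
    leaf 'A' → 'A'
    internal I1 with children ['E', 'I0', 'T']
      leaf 'E' → 'E'
      internal I0 with children ['P', 'X', 'Z']
        leaf 'P' → 'P'
        leaf 'X' → 'X'
        leaf 'Z' → 'Z'
      → '(P,X,Z)'
      leaf 'T' → 'T'
    → '(E,(P,X,Z),T)'
  → '(A,(E,(P,X,Z),T))'
  leaf 'Q' → 'Q'
→ '((A,(E,(P,X,Z),T)),Q)'
Final: ((A,(E,(P,X,Z),T)),Q);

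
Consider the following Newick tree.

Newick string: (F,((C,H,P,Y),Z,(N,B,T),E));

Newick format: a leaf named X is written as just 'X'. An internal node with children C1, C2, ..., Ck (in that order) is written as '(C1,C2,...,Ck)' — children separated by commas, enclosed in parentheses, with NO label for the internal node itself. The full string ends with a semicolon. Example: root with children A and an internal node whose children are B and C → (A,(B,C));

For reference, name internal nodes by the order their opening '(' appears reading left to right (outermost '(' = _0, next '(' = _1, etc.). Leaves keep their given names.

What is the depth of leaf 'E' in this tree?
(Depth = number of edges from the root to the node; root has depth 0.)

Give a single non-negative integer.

Newick: (F,((C,H,P,Y),Z,(N,B,T),E));
Naming internals by '(' encounter order: outermost '(' = _0, next = _1, ...
Query node: E
Path from root: _0 -> _1 -> E
Depth of E: 2 (number of edges from root)

Answer: 2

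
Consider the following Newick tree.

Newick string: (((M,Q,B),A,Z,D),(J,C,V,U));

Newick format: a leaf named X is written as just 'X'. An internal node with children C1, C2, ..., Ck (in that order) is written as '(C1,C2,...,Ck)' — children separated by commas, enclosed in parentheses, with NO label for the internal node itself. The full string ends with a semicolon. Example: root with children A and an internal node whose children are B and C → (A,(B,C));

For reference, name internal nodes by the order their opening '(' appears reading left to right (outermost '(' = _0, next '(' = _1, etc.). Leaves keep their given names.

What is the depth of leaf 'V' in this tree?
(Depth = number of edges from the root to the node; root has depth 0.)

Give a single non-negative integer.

Answer: 2

Derivation:
Newick: (((M,Q,B),A,Z,D),(J,C,V,U));
Naming internals by '(' encounter order: outermost '(' = _0, next = _1, ...
Query node: V
Path from root: _0 -> _3 -> V
Depth of V: 2 (number of edges from root)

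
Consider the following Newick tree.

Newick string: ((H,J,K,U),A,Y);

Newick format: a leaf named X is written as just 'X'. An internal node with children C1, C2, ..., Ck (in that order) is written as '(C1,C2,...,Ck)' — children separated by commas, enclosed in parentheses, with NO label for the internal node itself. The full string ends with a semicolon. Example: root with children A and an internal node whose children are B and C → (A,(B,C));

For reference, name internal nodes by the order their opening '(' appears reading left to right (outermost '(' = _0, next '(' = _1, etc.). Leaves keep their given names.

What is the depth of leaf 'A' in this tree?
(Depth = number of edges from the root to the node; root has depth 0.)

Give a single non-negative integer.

Answer: 1

Derivation:
Newick: ((H,J,K,U),A,Y);
Naming internals by '(' encounter order: outermost '(' = _0, next = _1, ...
Query node: A
Path from root: _0 -> A
Depth of A: 1 (number of edges from root)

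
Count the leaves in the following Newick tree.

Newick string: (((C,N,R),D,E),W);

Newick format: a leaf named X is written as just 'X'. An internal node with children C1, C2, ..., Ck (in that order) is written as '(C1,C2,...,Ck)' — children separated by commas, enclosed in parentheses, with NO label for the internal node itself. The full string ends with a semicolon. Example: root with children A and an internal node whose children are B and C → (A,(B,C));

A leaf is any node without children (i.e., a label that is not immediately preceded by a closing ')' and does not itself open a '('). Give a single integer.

Answer: 6

Derivation:
Newick: (((C,N,R),D,E),W);
Scan left-to-right; a leaf is any maximal label run not followed by '(':
  pos 3: leaf 'C' → count = 1
  pos 5: leaf 'N' → count = 2
  pos 7: leaf 'R' → count = 3
  pos 10: leaf 'D' → count = 4
  pos 12: leaf 'E' → count = 5
  pos 15: leaf 'W' → count = 6
Total leaves: 6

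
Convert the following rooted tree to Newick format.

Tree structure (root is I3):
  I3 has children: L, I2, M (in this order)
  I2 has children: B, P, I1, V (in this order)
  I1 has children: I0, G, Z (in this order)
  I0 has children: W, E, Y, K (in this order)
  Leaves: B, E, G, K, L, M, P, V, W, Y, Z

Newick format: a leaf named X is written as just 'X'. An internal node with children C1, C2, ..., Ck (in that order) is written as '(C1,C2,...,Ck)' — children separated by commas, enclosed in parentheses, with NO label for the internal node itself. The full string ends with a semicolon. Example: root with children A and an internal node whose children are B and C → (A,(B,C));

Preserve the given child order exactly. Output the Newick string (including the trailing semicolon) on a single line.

internal I3 with children ['L', 'I2', 'M']
  leaf 'L' → 'L'
  internal I2 with children ['B', 'P', 'I1', 'V']
    leaf 'B' → 'B'
    leaf 'P' → 'P'
    internal I1 with children ['I0', 'G', 'Z']
      internal I0 with children ['W', 'E', 'Y', 'K']
        leaf 'W' → 'W'
        leaf 'E' → 'E'
        leaf 'Y' → 'Y'
        leaf 'K' → 'K'
      → '(W,E,Y,K)'
      leaf 'G' → 'G'
      leaf 'Z' → 'Z'
    → '((W,E,Y,K),G,Z)'
    leaf 'V' → 'V'
  → '(B,P,((W,E,Y,K),G,Z),V)'
  leaf 'M' → 'M'
→ '(L,(B,P,((W,E,Y,K),G,Z),V),M)'
Final: (L,(B,P,((W,E,Y,K),G,Z),V),M);

Answer: (L,(B,P,((W,E,Y,K),G,Z),V),M);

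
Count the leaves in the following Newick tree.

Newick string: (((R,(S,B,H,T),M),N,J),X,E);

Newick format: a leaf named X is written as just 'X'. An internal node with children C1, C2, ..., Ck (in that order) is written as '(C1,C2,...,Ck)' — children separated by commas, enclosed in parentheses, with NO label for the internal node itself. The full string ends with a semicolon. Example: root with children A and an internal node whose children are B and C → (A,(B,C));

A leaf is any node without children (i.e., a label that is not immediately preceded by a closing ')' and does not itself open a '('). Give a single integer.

Newick: (((R,(S,B,H,T),M),N,J),X,E);
Scan left-to-right; a leaf is any maximal label run not followed by '(':
  pos 3: leaf 'R' → count = 1
  pos 6: leaf 'S' → count = 2
  pos 8: leaf 'B' → count = 3
  pos 10: leaf 'H' → count = 4
  pos 12: leaf 'T' → count = 5
  pos 15: leaf 'M' → count = 6
  pos 18: leaf 'N' → count = 7
  pos 20: leaf 'J' → count = 8
  pos 23: leaf 'X' → count = 9
  pos 25: leaf 'E' → count = 10
Total leaves: 10

Answer: 10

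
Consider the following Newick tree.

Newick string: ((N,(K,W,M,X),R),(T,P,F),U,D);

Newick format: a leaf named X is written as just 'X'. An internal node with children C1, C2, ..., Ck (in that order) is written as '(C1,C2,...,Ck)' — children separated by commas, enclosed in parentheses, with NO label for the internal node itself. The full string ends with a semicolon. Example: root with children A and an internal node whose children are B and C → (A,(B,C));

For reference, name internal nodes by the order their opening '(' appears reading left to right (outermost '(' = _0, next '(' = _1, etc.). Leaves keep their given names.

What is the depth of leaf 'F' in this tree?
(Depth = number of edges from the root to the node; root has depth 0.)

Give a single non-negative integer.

Newick: ((N,(K,W,M,X),R),(T,P,F),U,D);
Naming internals by '(' encounter order: outermost '(' = _0, next = _1, ...
Query node: F
Path from root: _0 -> _3 -> F
Depth of F: 2 (number of edges from root)

Answer: 2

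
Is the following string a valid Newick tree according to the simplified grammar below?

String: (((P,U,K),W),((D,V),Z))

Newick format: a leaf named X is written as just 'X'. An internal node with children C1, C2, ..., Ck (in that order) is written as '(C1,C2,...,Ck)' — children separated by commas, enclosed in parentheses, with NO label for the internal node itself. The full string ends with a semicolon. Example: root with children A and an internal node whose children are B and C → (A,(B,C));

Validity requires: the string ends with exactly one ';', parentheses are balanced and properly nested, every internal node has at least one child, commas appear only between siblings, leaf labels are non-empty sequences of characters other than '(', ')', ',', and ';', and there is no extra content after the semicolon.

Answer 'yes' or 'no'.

Input: (((P,U,K),W),((D,V),Z))
Paren balance: 5 '(' vs 5 ')' OK
Ends with single ';': False
Full parse: FAILS (must end with ;)
Valid: False

Answer: no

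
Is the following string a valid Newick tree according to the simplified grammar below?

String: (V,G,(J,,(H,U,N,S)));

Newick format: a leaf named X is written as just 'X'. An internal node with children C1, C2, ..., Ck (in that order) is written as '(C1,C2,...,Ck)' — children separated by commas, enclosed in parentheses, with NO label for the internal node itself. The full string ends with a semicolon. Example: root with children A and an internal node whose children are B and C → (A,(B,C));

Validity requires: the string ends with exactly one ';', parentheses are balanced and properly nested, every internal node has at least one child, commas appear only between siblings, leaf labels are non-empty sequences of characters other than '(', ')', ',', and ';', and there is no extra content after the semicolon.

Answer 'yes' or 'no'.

Answer: no

Derivation:
Input: (V,G,(J,,(H,U,N,S)));
Paren balance: 3 '(' vs 3 ')' OK
Ends with single ';': True
Full parse: FAILS (empty leaf label at pos 8)
Valid: False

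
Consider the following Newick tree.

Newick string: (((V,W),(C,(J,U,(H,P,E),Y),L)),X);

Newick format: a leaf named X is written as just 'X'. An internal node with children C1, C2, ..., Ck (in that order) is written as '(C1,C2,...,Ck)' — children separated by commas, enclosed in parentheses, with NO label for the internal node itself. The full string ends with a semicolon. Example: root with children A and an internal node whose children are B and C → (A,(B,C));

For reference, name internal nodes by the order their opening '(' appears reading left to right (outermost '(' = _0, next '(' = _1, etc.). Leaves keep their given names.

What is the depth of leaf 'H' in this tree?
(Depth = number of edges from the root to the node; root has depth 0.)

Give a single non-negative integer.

Newick: (((V,W),(C,(J,U,(H,P,E),Y),L)),X);
Naming internals by '(' encounter order: outermost '(' = _0, next = _1, ...
Query node: H
Path from root: _0 -> _1 -> _3 -> _4 -> _5 -> H
Depth of H: 5 (number of edges from root)

Answer: 5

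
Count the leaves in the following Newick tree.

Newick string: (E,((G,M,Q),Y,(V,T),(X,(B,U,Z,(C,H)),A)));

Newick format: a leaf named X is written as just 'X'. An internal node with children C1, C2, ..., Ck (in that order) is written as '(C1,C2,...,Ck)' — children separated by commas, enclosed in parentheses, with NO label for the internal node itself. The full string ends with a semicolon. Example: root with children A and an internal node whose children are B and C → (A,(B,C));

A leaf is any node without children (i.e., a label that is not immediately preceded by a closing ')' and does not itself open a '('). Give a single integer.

Answer: 14

Derivation:
Newick: (E,((G,M,Q),Y,(V,T),(X,(B,U,Z,(C,H)),A)));
Scan left-to-right; a leaf is any maximal label run not followed by '(':
  pos 1: leaf 'E' → count = 1
  pos 5: leaf 'G' → count = 2
  pos 7: leaf 'M' → count = 3
  pos 9: leaf 'Q' → count = 4
  pos 12: leaf 'Y' → count = 5
  pos 15: leaf 'V' → count = 6
  pos 17: leaf 'T' → count = 7
  pos 21: leaf 'X' → count = 8
  pos 24: leaf 'B' → count = 9
  pos 26: leaf 'U' → count = 10
  pos 28: leaf 'Z' → count = 11
  pos 31: leaf 'C' → count = 12
  pos 33: leaf 'H' → count = 13
  pos 37: leaf 'A' → count = 14
Total leaves: 14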